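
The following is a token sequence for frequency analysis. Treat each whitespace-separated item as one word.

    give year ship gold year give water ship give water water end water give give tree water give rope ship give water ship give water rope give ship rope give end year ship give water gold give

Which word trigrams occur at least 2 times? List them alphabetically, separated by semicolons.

Trigram counts meeting the condition (at least 2 times):
  give water ship: 2
  ship give water: 4
  water ship give: 2

give water ship; ship give water; water ship give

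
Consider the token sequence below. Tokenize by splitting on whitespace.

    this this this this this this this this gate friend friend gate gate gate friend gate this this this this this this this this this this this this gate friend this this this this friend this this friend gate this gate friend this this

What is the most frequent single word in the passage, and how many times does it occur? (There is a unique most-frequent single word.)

Unigram frequencies (highest first):
  this: 29
  gate: 8
  friend: 7

"this", 29 times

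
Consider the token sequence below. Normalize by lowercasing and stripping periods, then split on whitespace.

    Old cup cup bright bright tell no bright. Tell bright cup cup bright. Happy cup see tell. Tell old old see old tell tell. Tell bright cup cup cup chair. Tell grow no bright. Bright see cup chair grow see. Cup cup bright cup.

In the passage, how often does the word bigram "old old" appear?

1

Scanning the 43 overlapping bigram windows for "old old":
  position 19–20: old old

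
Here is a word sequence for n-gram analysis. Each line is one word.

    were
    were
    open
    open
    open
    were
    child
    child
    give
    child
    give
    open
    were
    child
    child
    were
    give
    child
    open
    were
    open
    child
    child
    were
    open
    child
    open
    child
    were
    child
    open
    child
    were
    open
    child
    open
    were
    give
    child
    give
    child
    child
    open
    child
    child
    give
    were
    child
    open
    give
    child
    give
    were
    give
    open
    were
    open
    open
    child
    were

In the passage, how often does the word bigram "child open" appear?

Scanning the 59 overlapping bigram windows for "child open":
  position 18–19: child open
  position 26–27: child open
  position 30–31: child open
  position 35–36: child open
  position 42–43: child open
  position 48–49: child open

6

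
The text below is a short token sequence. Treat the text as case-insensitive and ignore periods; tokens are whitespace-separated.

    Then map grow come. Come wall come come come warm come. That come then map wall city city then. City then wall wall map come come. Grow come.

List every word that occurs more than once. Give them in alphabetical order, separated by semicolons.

city; come; grow; map; then; wall

Unigram counts meeting the condition (more than once):
  city: 3
  come: 10
  grow: 2
  map: 3
  then: 4
  wall: 4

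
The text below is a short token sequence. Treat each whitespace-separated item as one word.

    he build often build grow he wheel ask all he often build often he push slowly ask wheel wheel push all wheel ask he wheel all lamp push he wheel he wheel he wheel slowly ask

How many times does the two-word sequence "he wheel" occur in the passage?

5

Scanning the 35 overlapping bigram windows for "he wheel":
  position 6–7: he wheel
  position 24–25: he wheel
  position 29–30: he wheel
  position 31–32: he wheel
  position 33–34: he wheel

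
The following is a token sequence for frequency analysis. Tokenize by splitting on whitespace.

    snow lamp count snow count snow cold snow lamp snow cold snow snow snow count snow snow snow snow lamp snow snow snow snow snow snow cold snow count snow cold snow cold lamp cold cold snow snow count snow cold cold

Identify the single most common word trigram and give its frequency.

"snow snow snow", 7 times

Trigram frequencies (highest first):
  snow snow snow: 7
  snow count snow: 4
  snow cold snow: 4
  count snow cold: 3
  snow lamp snow: 2
  cold snow snow: 2
  … (17 more, each ≤ 2)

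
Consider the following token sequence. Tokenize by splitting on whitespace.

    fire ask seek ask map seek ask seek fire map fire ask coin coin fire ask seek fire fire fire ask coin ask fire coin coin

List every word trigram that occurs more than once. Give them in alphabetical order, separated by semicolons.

ask seek fire; fire ask coin; fire ask seek

Trigram counts meeting the condition (more than once):
  ask seek fire: 2
  fire ask coin: 2
  fire ask seek: 2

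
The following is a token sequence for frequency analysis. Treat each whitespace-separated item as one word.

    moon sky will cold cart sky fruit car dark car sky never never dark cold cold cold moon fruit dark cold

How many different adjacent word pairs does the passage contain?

21 tokens → 20 bigram windows in total.
Repeated bigrams (each contributes count−1 duplicates):
  cold cold: 2
  dark cold: 2
2 duplicate windows → 20 − 2 = 18 distinct.

18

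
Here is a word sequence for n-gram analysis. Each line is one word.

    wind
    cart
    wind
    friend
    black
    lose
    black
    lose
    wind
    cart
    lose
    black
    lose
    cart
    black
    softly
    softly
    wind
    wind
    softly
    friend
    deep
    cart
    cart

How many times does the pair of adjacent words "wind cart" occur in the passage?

Scanning the 23 overlapping bigram windows for "wind cart":
  position 1–2: wind cart
  position 9–10: wind cart

2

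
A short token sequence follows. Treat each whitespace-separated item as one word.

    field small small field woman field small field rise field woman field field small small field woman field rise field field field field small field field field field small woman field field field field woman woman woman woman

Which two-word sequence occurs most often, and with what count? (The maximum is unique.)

"field field", 10 times

Bigram frequencies (highest first):
  field field: 10
  field small: 5
  small field: 4
  field woman: 4
  woman field: 4
  woman woman: 3
  … (4 more, each ≤ 2)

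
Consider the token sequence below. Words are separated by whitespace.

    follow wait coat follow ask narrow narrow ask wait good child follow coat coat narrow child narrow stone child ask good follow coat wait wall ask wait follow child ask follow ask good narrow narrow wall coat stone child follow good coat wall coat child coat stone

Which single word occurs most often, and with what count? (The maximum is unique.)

Unigram frequencies (highest first):
  coat: 8
  follow: 7
  ask: 6
  narrow: 6
  child: 6
  wait: 4
  … (3 more, each ≤ 4)

"coat", 8 times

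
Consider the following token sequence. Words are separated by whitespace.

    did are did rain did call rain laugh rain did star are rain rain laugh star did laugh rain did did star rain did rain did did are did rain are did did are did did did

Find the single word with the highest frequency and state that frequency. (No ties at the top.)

Unigram frequencies (highest first):
  did: 16
  rain: 9
  are: 5
  laugh: 3
  star: 3
  call: 1

"did", 16 times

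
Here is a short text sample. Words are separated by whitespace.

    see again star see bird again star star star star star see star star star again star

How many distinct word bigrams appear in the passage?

17 tokens → 16 bigram windows in total.
Repeated bigrams (each contributes count−1 duplicates):
  star star: 6
  again star: 3
  star see: 2
8 duplicate windows → 16 − 8 = 8 distinct.

8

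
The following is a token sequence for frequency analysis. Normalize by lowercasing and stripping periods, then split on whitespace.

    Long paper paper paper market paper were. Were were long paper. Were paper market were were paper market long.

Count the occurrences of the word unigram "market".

Scanning the 19 tokens for "market":
  position 5: market
  position 14: market
  position 18: market

3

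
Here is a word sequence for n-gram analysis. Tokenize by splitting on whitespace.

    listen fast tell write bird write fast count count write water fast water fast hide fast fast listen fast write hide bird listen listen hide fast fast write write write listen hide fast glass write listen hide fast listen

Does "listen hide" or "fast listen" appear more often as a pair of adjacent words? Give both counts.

"listen hide" (3 vs 2)

"listen hide": 3 occurrences
"fast listen": 2 occurrences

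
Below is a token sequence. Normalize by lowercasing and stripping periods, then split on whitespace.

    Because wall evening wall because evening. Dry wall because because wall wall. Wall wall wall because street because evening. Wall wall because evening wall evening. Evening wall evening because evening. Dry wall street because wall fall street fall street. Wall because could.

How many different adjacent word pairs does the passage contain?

19

42 tokens → 41 bigram windows in total.
Repeated bigrams (each contributes count−1 duplicates):
  wall because: 5
  wall wall: 5
  because evening: 4
  evening wall: 4
  because wall: 3
  wall evening: 3
  dry wall: 2
  evening dry: 2
  … (2 more repeated)
22 duplicate windows → 41 − 22 = 19 distinct.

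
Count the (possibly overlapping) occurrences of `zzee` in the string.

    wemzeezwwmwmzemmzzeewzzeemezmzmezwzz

Sliding a length-4 window over the 36 characters (33 positions):
  position 17–20: zzee
  position 22–25: zzee

2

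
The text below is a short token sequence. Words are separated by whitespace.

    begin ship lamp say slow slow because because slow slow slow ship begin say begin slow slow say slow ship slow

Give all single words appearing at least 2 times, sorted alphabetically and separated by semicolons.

because; begin; say; ship; slow

Unigram counts meeting the condition (at least 2 times):
  because: 2
  begin: 3
  say: 3
  ship: 3
  slow: 9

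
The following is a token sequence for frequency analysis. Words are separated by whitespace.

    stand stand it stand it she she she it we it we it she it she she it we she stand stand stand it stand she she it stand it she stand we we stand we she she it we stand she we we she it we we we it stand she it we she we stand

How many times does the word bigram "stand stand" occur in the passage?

3

Scanning the 56 overlapping bigram windows for "stand stand":
  position 1–2: stand stand
  position 21–22: stand stand
  position 22–23: stand stand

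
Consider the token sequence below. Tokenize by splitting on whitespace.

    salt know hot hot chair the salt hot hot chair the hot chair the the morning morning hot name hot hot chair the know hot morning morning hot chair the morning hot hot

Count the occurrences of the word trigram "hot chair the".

5

Scanning the 31 overlapping trigram windows for "hot chair the":
  position 4–6: hot chair the
  position 9–11: hot chair the
  position 12–14: hot chair the
  position 21–23: hot chair the
  position 28–30: hot chair the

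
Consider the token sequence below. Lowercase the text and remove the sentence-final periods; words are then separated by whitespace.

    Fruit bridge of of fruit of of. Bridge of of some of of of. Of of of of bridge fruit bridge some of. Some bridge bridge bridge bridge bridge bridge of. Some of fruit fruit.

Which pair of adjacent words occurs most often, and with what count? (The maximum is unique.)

Bigram frequencies (highest first):
  of of: 9
  bridge bridge: 5
  bridge of: 3
  of some: 3
  some of: 3
  fruit bridge: 2
  … (7 more, each ≤ 2)

"of of", 9 times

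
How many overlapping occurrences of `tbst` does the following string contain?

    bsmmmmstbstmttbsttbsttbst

4

Sliding a length-4 window over the 25 characters (22 positions):
  position 8–11: tbst
  position 14–17: tbst
  position 18–21: tbst
  position 22–25: tbst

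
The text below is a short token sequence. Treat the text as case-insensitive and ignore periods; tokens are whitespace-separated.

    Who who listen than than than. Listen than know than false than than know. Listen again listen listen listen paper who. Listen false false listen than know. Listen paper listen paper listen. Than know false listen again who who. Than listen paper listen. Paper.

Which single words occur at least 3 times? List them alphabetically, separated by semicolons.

false; know; listen; paper; than; who

Unigram counts meeting the condition (at least 3 times):
  false: 4
  know: 4
  listen: 14
  paper: 5
  than: 10
  who: 5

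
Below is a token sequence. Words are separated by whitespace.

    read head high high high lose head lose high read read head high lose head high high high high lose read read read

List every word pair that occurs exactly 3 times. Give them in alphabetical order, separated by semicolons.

Bigram counts meeting the condition (exactly 3 times):
  head high: 3
  high lose: 3
  read read: 3

head high; high lose; read read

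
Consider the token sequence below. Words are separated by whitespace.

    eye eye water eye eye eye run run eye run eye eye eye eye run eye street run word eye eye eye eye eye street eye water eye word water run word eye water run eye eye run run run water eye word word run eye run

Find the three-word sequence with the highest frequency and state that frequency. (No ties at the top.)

Trigram frequencies (highest first):
  eye eye eye: 6
  eye eye run: 3
  eye water eye: 2
  eye run run: 2
  run eye run: 2
  eye run eye: 2
  … (25 more, each ≤ 2)

"eye eye eye", 6 times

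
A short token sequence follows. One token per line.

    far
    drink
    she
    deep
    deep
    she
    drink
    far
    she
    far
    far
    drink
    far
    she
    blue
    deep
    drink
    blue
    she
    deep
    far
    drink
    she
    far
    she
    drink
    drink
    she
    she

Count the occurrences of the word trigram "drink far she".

2

Scanning the 27 overlapping trigram windows for "drink far she":
  position 7–9: drink far she
  position 12–14: drink far she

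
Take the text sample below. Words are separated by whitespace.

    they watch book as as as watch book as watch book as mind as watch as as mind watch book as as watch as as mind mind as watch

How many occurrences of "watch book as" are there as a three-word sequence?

Scanning the 27 overlapping trigram windows for "watch book as":
  position 2–4: watch book as
  position 7–9: watch book as
  position 10–12: watch book as
  position 19–21: watch book as

4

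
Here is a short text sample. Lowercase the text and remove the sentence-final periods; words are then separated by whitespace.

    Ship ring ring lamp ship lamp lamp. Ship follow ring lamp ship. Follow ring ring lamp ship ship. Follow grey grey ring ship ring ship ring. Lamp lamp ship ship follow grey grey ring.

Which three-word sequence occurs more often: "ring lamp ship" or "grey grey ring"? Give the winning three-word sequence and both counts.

"ring lamp ship": 3 occurrences
"grey grey ring": 2 occurrences

"ring lamp ship" (3 vs 2)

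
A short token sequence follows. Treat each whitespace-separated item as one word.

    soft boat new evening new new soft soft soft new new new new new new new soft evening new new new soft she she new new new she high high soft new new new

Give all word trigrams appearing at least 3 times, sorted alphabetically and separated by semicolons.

Trigram counts meeting the condition (at least 3 times):
  new new new: 8
  new new soft: 3

new new new; new new soft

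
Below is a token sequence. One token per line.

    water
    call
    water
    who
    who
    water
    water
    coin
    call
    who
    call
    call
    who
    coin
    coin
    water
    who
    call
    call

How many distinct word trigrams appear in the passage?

16

19 tokens → 17 trigram windows in total.
Repeated trigrams (each contributes count−1 duplicates):
  who call call: 2
1 duplicate windows → 17 − 1 = 16 distinct.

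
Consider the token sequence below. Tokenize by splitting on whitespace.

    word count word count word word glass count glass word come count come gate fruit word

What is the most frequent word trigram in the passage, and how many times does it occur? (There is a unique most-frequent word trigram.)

Trigram frequencies (highest first):
  word count word: 2
  count word count: 1
  count word word: 1
  word word glass: 1
  word glass count: 1
  glass count glass: 1
  … (7 more, each ≤ 1)

"word count word", 2 times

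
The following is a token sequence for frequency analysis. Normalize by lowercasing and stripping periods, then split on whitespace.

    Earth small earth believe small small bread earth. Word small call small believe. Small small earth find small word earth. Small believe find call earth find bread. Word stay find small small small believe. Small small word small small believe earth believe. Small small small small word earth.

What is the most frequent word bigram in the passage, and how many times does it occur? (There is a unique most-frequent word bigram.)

"small small", 9 times

Bigram frequencies (highest first):
  small small: 9
  believe small: 4
  small believe: 4
  small word: 3
  earth small: 2
  small earth: 2
  … (18 more, each ≤ 2)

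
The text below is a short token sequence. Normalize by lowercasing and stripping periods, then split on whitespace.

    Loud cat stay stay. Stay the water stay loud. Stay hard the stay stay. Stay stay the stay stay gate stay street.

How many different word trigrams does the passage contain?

16

22 tokens → 20 trigram windows in total.
Repeated trigrams (each contributes count−1 duplicates):
  stay stay stay: 3
  stay stay the: 2
  the stay stay: 2
4 duplicate windows → 20 − 4 = 16 distinct.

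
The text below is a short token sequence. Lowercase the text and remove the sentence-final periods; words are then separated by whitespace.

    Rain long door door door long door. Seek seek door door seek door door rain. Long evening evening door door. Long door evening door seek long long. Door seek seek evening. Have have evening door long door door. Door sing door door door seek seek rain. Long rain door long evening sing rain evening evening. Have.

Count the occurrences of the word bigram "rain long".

Scanning the 55 overlapping bigram windows for "rain long":
  position 1–2: rain long
  position 15–16: rain long
  position 46–47: rain long

3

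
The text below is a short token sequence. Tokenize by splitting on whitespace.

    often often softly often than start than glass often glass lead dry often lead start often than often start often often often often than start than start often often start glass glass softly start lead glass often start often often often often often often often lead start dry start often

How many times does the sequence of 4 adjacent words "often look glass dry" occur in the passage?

0

Scanning the 47 overlapping 4-gram windows for "often look glass dry":
  (none found)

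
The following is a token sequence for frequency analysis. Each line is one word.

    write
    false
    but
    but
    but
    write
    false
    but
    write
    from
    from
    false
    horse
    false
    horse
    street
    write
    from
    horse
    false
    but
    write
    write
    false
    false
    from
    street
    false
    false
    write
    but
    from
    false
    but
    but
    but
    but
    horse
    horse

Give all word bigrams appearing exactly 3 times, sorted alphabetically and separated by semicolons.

but write; write false

Bigram counts meeting the condition (exactly 3 times):
  but write: 3
  write false: 3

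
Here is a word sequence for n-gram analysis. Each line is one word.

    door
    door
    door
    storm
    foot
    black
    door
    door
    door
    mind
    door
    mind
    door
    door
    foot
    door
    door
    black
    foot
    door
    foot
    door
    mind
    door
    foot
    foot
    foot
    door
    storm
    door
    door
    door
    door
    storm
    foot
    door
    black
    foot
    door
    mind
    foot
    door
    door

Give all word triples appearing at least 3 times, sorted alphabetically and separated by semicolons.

door door door; door mind door

Trigram counts meeting the condition (at least 3 times):
  door door door: 4
  door mind door: 3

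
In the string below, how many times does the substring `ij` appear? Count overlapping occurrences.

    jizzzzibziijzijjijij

Sliding a length-2 window over the 20 characters (19 positions):
  position 11–12: ij
  position 14–15: ij
  position 17–18: ij
  position 19–20: ij

4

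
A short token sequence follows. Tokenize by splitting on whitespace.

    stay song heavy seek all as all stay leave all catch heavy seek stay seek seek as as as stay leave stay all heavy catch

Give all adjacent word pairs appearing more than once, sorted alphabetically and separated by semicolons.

Bigram counts meeting the condition (more than once):
  as as: 2
  heavy seek: 2
  stay leave: 2

as as; heavy seek; stay leave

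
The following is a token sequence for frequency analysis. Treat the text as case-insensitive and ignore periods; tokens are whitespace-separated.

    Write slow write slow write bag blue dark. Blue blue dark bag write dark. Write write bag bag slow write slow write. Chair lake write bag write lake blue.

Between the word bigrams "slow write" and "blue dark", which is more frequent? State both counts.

"slow write": 4 occurrences
"blue dark": 2 occurrences

"slow write" (4 vs 2)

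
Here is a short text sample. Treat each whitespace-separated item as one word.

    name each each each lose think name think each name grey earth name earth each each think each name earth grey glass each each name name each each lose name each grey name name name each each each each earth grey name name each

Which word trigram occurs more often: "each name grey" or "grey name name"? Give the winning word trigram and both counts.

"each name grey": 1 occurrence
"grey name name": 2 occurrences

"grey name name" (2 vs 1)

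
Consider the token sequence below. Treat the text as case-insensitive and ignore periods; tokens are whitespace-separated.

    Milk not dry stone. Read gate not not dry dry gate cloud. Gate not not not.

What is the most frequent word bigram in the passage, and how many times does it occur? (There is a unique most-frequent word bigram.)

"not not", 3 times

Bigram frequencies (highest first):
  not not: 3
  not dry: 2
  gate not: 2
  milk not: 1
  dry stone: 1
  stone read: 1
  … (5 more, each ≤ 1)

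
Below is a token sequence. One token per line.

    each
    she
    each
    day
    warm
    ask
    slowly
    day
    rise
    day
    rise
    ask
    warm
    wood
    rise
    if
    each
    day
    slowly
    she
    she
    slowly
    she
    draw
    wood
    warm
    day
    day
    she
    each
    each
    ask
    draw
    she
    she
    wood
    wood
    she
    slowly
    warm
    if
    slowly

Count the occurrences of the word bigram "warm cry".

Scanning the 41 overlapping bigram windows for "warm cry":
  (none found)

0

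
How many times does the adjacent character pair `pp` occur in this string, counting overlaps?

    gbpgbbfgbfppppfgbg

3

Sliding a length-2 window over the 18 characters (17 positions):
  position 11–12: pp
  position 12–13: pp
  position 13–14: pp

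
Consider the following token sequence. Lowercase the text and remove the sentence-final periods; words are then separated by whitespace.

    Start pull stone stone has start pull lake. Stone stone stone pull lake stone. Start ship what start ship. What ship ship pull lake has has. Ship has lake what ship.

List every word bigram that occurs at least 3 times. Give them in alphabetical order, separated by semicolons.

pull lake; stone stone

Bigram counts meeting the condition (at least 3 times):
  pull lake: 3
  stone stone: 3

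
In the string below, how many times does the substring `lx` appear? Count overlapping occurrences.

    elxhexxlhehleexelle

Sliding a length-2 window over the 19 characters (18 positions):
  position 2–3: lx

1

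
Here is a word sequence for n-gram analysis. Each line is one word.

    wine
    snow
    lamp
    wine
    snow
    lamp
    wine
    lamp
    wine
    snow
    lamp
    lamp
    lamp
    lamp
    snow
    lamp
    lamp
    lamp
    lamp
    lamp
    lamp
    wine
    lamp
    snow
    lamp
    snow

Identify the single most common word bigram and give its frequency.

Bigram frequencies (highest first):
  lamp lamp: 8
  snow lamp: 5
  lamp wine: 4
  wine snow: 3
  lamp snow: 3
  wine lamp: 2

"lamp lamp", 8 times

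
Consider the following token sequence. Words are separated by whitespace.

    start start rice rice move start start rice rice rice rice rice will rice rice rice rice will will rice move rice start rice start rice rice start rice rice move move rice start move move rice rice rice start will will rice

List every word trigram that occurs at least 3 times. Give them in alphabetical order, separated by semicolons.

Trigram counts meeting the condition (at least 3 times):
  rice rice rice: 6
  rice start rice: 3
  start rice rice: 4

rice rice rice; rice start rice; start rice rice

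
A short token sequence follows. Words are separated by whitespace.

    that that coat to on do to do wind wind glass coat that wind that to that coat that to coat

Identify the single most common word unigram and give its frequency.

Unigram frequencies (highest first):
  that: 6
  coat: 4
  to: 4
  wind: 3
  do: 2
  on: 1
  … (1 more, each ≤ 1)

"that", 6 times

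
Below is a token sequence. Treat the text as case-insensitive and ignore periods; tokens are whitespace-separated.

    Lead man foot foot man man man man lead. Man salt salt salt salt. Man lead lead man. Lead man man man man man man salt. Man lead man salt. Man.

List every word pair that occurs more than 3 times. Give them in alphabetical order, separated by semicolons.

Bigram counts meeting the condition (more than 3 times):
  lead man: 5
  man lead: 4
  man man: 8

lead man; man lead; man man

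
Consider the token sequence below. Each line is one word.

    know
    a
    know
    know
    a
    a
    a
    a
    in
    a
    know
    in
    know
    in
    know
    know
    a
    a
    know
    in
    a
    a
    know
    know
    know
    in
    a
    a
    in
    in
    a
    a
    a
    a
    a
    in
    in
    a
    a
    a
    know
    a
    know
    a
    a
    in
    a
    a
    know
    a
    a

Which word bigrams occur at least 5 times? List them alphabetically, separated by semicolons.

Bigram counts meeting the condition (at least 5 times):
  a a: 15
  a know: 7
  in a: 6
  know a: 6

a a; a know; in a; know a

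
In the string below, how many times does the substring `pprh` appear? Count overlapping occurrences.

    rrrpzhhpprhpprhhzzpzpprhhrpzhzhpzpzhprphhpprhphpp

4

Sliding a length-4 window over the 49 characters (46 positions):
  position 8–11: pprh
  position 12–15: pprh
  position 21–24: pprh
  position 42–45: pprh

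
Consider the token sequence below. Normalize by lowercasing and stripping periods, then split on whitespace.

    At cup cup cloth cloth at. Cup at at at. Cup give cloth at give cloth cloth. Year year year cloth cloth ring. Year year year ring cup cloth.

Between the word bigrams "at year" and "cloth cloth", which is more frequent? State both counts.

"at year": 0 occurrences
"cloth cloth": 3 occurrences

"cloth cloth" (3 vs 0)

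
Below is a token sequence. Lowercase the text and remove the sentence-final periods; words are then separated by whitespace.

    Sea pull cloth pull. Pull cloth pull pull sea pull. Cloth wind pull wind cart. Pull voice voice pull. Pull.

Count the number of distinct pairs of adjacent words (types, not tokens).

20 tokens → 19 bigram windows in total.
Repeated bigrams (each contributes count−1 duplicates):
  pull cloth: 3
  pull pull: 3
  cloth pull: 2
  sea pull: 2
6 duplicate windows → 19 − 6 = 13 distinct.

13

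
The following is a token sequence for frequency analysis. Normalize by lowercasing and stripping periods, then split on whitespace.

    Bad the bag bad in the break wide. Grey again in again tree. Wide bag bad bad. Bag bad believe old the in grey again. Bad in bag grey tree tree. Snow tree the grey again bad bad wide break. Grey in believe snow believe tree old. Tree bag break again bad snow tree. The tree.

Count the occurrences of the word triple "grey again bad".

Scanning the 54 overlapping trigram windows for "grey again bad":
  position 24–26: grey again bad
  position 35–37: grey again bad

2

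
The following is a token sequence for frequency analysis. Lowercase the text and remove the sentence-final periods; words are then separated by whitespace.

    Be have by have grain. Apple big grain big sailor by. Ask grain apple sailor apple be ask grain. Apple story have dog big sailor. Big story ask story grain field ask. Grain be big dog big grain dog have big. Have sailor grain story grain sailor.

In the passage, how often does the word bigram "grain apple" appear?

Scanning the 46 overlapping bigram windows for "grain apple":
  position 5–6: grain apple
  position 13–14: grain apple
  position 19–20: grain apple

3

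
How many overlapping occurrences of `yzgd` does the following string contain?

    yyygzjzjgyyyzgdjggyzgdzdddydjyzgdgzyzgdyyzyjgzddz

Sliding a length-4 window over the 49 characters (46 positions):
  position 12–15: yzgd
  position 19–22: yzgd
  position 30–33: yzgd
  position 36–39: yzgd

4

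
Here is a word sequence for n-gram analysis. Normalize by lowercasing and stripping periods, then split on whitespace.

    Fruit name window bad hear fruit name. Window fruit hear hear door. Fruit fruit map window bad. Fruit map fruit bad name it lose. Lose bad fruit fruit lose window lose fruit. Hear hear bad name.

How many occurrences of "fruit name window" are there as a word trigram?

Scanning the 34 overlapping trigram windows for "fruit name window":
  position 1–3: fruit name window
  position 6–8: fruit name window

2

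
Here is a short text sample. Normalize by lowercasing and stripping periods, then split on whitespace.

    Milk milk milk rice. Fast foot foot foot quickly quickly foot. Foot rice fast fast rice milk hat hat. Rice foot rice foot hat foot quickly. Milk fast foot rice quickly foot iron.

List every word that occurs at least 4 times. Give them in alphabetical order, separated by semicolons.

fast; foot; milk; quickly; rice

Unigram counts meeting the condition (at least 4 times):
  fast: 4
  foot: 10
  milk: 5
  quickly: 4
  rice: 6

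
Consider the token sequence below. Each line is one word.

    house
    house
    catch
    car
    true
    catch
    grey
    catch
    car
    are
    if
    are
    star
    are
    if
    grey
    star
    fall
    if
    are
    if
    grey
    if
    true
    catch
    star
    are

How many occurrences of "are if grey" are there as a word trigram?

Scanning the 25 overlapping trigram windows for "are if grey":
  position 14–16: are if grey
  position 20–22: are if grey

2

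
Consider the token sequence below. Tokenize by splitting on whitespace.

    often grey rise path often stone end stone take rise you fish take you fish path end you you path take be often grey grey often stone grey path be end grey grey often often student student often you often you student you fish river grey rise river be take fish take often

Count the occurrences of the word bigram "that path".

Scanning the 52 overlapping bigram windows for "that path":
  (none found)

0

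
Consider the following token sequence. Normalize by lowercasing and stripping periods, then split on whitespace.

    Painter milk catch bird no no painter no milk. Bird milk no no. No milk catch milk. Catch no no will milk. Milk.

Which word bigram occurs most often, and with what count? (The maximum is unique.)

Bigram frequencies (highest first):
  no no: 4
  milk catch: 3
  no milk: 2
  painter milk: 1
  catch bird: 1
  bird no: 1
  … (10 more, each ≤ 1)

"no no", 4 times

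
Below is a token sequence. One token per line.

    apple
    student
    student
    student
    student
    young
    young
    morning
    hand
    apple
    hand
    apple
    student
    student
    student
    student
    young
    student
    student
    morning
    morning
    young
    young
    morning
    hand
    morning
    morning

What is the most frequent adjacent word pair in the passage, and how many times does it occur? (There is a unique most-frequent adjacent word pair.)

Bigram frequencies (highest first):
  student student: 7
  apple student: 2
  student young: 2
  young young: 2
  young morning: 2
  morning hand: 2
  … (7 more, each ≤ 2)

"student student", 7 times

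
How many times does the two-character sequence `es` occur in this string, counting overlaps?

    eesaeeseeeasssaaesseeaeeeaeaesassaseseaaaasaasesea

Sliding a length-2 window over the 50 characters (49 positions):
  position 2–3: es
  position 6–7: es
  position 17–18: es
  position 29–30: es
  position 36–37: es
  position 47–48: es

6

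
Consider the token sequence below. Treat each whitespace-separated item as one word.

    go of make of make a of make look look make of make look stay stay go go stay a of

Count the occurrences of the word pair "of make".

4

Scanning the 20 overlapping bigram windows for "of make":
  position 2–3: of make
  position 4–5: of make
  position 7–8: of make
  position 12–13: of make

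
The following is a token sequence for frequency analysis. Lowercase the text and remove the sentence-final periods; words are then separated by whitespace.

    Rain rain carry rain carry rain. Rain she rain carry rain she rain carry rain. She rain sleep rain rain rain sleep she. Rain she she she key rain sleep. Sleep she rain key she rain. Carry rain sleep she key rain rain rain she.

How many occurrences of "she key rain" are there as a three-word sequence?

2

Scanning the 43 overlapping trigram windows for "she key rain":
  position 27–29: she key rain
  position 40–42: she key rain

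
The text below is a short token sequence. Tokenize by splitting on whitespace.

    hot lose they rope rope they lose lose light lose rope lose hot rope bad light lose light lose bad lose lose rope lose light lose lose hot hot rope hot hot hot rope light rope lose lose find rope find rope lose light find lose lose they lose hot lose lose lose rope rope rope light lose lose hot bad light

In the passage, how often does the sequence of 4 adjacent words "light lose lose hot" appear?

2

Scanning the 59 overlapping 4-gram windows for "light lose lose hot":
  position 25–28: light lose lose hot
  position 57–60: light lose lose hot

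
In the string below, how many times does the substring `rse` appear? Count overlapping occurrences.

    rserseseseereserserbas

3

Sliding a length-3 window over the 22 characters (20 positions):
  position 1–3: rse
  position 4–6: rse
  position 16–18: rse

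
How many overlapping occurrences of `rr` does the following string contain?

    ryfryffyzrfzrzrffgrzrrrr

3

Sliding a length-2 window over the 24 characters (23 positions):
  position 21–22: rr
  position 22–23: rr
  position 23–24: rr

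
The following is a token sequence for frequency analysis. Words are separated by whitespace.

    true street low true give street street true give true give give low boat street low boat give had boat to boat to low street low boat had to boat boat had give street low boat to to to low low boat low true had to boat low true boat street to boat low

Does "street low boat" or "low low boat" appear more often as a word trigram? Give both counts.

"street low boat" (3 vs 1)

"street low boat": 3 occurrences
"low low boat": 1 occurrence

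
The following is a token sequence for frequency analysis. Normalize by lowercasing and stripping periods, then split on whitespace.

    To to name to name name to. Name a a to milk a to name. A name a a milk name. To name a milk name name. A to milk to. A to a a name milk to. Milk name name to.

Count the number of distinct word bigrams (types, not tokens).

15

42 tokens → 41 bigram windows in total.
Repeated bigrams (each contributes count−1 duplicates):
  name a: 5
  to name: 5
  a to: 4
  name to: 4
  a a: 3
  milk name: 3
  name name: 3
  to milk: 3
  … (4 more repeated)
26 duplicate windows → 41 − 26 = 15 distinct.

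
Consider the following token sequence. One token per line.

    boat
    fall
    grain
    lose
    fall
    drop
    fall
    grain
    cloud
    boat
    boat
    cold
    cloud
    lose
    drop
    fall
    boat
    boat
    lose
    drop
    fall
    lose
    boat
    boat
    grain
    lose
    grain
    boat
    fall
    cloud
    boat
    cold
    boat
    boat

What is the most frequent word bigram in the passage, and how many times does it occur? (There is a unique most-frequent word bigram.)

"boat boat", 4 times

Bigram frequencies (highest first):
  boat boat: 4
  drop fall: 3
  boat fall: 2
  fall grain: 2
  grain lose: 2
  cloud boat: 2
  … (16 more, each ≤ 2)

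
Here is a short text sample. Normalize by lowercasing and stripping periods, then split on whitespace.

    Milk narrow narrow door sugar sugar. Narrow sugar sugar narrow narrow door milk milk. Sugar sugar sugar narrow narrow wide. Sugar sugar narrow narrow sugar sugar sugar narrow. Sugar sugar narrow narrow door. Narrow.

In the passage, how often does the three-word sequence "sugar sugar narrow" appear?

6

Scanning the 32 overlapping trigram windows for "sugar sugar narrow":
  position 5–7: sugar sugar narrow
  position 8–10: sugar sugar narrow
  position 16–18: sugar sugar narrow
  position 21–23: sugar sugar narrow
  position 26–28: sugar sugar narrow
  position 29–31: sugar sugar narrow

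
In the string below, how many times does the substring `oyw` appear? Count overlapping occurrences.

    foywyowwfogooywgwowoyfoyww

3

Sliding a length-3 window over the 26 characters (24 positions):
  position 2–4: oyw
  position 13–15: oyw
  position 23–25: oyw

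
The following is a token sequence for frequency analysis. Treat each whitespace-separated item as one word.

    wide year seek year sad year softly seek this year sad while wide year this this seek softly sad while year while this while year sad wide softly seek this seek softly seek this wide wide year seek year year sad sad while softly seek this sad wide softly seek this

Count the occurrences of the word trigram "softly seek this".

Scanning the 49 overlapping trigram windows for "softly seek this":
  position 7–9: softly seek this
  position 28–30: softly seek this
  position 32–34: softly seek this
  position 44–46: softly seek this
  position 49–51: softly seek this

5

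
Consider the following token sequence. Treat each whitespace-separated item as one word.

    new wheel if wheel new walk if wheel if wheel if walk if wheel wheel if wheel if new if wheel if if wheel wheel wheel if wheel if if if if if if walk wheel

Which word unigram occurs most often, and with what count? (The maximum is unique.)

"if", 17 times

Unigram frequencies (highest first):
  if: 17
  wheel: 13
  new: 3
  walk: 3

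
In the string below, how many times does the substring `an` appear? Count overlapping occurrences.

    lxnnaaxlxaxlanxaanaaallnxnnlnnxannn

3

Sliding a length-2 window over the 35 characters (34 positions):
  position 13–14: an
  position 17–18: an
  position 32–33: an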